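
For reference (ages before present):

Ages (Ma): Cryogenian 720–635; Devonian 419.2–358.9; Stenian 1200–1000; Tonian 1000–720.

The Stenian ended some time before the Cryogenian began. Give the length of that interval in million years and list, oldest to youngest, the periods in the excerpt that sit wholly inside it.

280 million years; Tonian

The Stenian closes at 1000 Ma and the Cryogenian opens at 720 Ma, so the interval is 1000 − 720 = 280 Myr.
A period fits inside if it starts at or after 1000 Ma and ends at or before 720 Ma; oldest first that gives Tonian.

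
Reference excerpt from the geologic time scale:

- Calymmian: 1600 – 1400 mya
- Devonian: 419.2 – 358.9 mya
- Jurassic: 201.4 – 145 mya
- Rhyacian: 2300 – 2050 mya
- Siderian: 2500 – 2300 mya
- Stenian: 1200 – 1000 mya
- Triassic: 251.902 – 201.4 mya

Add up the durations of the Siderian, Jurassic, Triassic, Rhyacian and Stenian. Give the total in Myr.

Duration is start − end for each: (2500 − 2300) + (201.4 − 145) + (251.902 − 201.4) + (2300 − 2050) + (1200 − 1000).
That is 200 + 56.4 + 50.502 + 250 + 200, which totals 756.902 million years.

756.902 million years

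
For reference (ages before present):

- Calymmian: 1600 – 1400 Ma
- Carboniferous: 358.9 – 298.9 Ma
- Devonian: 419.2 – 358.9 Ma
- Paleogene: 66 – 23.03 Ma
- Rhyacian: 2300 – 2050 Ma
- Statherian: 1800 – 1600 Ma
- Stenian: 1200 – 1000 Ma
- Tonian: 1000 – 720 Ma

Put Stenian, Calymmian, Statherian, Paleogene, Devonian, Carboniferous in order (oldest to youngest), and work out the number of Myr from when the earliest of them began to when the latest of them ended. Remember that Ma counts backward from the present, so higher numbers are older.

Statherian → Calymmian → Stenian → Devonian → Carboniferous → Paleogene; total span 1776.97 Myr

From the excerpt: Stenian 1200–1000; Calymmian 1600–1400; Statherian 1800–1600; Paleogene 66–23.03; Devonian 419.2–358.9; Carboniferous 358.9–298.9 (Ma).
Larger Ma is earlier, so the oldest is Statherian and the youngest is Paleogene; oldest to youngest: Statherian, Calymmian, Stenian, Devonian, Carboniferous, Paleogene.
Oldest start 1800 minus youngest end 23.03 gives 1776.97 Myr overall.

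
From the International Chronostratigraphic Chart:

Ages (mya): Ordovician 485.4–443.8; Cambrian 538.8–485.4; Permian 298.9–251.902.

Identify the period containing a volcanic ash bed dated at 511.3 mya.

Cambrian

511.3 Ma lies between 538.8 and 485.4 Ma, so it falls in the Cambrian.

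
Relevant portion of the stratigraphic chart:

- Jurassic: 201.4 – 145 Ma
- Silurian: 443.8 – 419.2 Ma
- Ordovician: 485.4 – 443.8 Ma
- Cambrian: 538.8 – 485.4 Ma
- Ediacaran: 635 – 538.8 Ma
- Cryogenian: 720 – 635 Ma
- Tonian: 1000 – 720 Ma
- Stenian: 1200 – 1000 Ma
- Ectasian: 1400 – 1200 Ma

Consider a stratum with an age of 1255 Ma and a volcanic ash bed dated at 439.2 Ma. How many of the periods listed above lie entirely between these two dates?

6

1255 Ma sits inside the Ectasian (1400–1200) and 439.2 Ma inside the Silurian (443.8–419.2); neither of those is wholly between the two dates.
The listed periods lying completely between them are Stenian, Tonian, Cryogenian, Ediacaran, Cambrian, Ordovician — 6 in all.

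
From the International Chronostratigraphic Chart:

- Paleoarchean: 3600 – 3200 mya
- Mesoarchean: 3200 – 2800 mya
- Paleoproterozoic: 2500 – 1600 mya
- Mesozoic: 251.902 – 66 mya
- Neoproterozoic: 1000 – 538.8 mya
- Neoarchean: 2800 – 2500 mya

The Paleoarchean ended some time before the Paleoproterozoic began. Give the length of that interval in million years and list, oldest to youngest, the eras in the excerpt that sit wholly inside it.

700 million years; Mesoarchean, Neoarchean

The Paleoarchean closes at 3200 Ma and the Paleoproterozoic opens at 2500 Ma, so the interval is 3200 − 2500 = 700 Myr.
An era fits inside if it starts at or after 3200 Ma and ends at or before 2500 Ma; oldest first that gives Mesoarchean, Neoarchean.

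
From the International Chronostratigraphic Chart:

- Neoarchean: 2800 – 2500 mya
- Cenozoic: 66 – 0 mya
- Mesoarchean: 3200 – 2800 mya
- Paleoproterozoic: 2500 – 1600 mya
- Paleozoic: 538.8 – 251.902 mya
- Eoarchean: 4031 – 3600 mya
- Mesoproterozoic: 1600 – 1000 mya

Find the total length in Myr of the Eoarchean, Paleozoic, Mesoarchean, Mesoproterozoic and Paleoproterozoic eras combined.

Each duration: Eoarchean = 431; Paleozoic = 286.898; Mesoarchean = 400; Mesoproterozoic = 600; Paleoproterozoic = 900.
Sum: 431 + 286.898 + 400 + 600 + 900 = 2617.898 Myr.

2617.898 million years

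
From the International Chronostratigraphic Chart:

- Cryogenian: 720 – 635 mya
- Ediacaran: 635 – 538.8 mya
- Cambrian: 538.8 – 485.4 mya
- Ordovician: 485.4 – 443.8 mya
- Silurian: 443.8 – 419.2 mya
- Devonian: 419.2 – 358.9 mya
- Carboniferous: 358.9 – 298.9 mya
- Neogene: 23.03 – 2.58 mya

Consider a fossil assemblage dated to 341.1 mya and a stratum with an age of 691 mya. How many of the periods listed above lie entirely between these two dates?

5

691 Ma sits inside the Cryogenian (720–635) and 341.1 Ma inside the Carboniferous (358.9–298.9); neither of those is wholly between the two dates.
The listed periods lying completely between them are Ediacaran, Cambrian, Ordovician, Silurian, Devonian — 5 in all.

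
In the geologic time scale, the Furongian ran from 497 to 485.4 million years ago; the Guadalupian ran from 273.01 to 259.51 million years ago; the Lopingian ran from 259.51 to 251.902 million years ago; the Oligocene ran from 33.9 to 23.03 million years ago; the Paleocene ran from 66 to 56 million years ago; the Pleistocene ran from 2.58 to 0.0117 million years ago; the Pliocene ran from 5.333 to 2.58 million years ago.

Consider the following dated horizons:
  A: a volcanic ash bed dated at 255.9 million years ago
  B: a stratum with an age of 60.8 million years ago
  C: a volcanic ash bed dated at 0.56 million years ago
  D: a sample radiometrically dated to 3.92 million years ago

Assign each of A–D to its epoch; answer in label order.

A — Lopingian; B — Paleocene; C — Pleistocene; D — Pliocene

A: 255.9 Ma lies in 259.51–251.902 Ma, so Lopingian.
B: 60.8 Ma lies in 66–56 Ma, so Paleocene.
C: 0.56 Ma lies in 2.58–0.0117 Ma, so Pleistocene.
D: 3.92 Ma lies in 5.333–2.58 Ma, so Pliocene.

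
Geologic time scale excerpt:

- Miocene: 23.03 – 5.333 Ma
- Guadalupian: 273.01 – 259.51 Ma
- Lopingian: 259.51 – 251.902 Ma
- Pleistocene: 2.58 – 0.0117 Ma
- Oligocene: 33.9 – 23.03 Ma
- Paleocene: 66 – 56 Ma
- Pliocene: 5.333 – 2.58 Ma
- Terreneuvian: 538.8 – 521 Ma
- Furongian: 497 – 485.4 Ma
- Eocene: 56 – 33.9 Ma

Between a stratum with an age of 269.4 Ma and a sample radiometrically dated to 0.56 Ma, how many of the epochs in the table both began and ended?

The older date is 269.4 Ma and the younger is 0.56 Ma.
Epochs with start < 269.4 and end > 0.56 Ma: Lopingian (259.51–251.902), Paleocene (66–56), Eocene (56–33.9), Oligocene (33.9–23.03), Miocene (23.03–5.333), Pliocene (5.333–2.58).
That is 6 complete epochs.

6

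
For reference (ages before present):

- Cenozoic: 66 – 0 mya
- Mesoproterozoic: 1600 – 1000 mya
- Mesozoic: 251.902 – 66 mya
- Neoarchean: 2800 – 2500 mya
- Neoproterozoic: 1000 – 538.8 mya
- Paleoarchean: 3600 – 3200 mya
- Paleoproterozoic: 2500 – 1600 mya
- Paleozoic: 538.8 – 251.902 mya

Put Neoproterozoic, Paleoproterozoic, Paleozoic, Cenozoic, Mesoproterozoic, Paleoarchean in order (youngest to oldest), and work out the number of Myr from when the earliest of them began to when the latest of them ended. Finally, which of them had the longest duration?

From the excerpt: Neoproterozoic 1000–538.8; Paleoproterozoic 2500–1600; Paleozoic 538.8–251.902; Cenozoic 66–0; Mesoproterozoic 1600–1000; Paleoarchean 3600–3200 (Ma).
Larger Ma is earlier, so the oldest is Paleoarchean and the youngest is Cenozoic; youngest to oldest: Cenozoic, Paleozoic, Neoproterozoic, Mesoproterozoic, Paleoproterozoic, Paleoarchean.
Oldest start 3600 minus youngest end 0 gives 3600 Myr overall.
Individual lengths (start − end): Cenozoic 66; Neoproterozoic 461.2; Paleoarchean 400; Paleoproterozoic 900; Mesoproterozoic 600; Paleozoic 286.898. The largest is Paleoproterozoic at 900 Myr.

Cenozoic → Paleozoic → Neoproterozoic → Mesoproterozoic → Paleoproterozoic → Paleoarchean; total span 3600 Myr; longest is Paleoproterozoic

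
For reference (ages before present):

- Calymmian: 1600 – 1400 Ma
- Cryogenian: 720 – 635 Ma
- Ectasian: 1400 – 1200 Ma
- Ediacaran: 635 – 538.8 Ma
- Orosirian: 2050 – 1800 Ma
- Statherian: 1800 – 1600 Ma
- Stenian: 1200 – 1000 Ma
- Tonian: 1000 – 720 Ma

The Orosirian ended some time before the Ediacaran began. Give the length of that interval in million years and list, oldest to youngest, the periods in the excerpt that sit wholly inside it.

1165 million years; Statherian, Calymmian, Ectasian, Stenian, Tonian, Cryogenian

The Orosirian closes at 1800 Ma and the Ediacaran opens at 635 Ma, so the interval is 1800 − 635 = 1165 Myr.
A period fits inside if it starts at or after 1800 Ma and ends at or before 635 Ma; oldest first that gives Statherian, Calymmian, Ectasian, Stenian, Tonian, Cryogenian.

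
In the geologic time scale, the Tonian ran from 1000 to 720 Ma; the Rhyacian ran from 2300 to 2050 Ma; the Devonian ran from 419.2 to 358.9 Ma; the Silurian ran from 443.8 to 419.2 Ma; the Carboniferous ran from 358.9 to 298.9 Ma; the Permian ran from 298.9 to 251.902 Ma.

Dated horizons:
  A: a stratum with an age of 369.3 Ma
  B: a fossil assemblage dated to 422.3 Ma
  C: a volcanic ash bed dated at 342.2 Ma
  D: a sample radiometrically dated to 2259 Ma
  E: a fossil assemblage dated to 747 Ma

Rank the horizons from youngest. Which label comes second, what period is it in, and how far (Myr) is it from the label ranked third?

A, in the Devonian; 53 million years to B

Sorted youngest-first by Ma: C (342.2), A (369.3), B (422.3), E (747), D (2259).
The second youngest is A at 369.3 Ma, which lies in 419.2–358.9 Ma: the Devonian.
The third youngest is B at 422.3 Ma; separation = |369.3 − 422.3| = 53 Myr.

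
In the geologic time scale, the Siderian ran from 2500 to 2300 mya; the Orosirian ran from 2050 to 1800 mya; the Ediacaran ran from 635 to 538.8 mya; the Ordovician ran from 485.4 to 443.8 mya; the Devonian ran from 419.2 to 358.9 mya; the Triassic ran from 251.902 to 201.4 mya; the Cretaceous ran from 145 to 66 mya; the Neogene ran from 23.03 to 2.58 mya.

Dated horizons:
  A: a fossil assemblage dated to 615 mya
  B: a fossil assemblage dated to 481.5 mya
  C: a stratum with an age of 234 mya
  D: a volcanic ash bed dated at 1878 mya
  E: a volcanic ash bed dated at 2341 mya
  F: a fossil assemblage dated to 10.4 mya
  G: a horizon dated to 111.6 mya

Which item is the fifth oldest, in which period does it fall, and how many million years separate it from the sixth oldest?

C, in the Triassic; 122.4 million years to G

Sorted oldest-first by Ma: E (2341), D (1878), A (615), B (481.5), C (234), G (111.6), F (10.4).
The fifth oldest is C at 234 Ma, which lies in 251.902–201.4 Ma: the Triassic.
The sixth oldest is G at 111.6 Ma; separation = |234 − 111.6| = 122.4 Myr.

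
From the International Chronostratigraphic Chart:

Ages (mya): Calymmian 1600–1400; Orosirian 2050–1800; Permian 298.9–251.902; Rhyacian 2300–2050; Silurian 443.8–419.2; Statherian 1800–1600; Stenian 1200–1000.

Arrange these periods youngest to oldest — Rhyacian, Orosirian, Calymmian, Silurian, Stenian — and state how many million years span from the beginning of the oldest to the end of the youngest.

From the excerpt: Rhyacian 2300–2050; Orosirian 2050–1800; Calymmian 1600–1400; Silurian 443.8–419.2; Stenian 1200–1000 (Ma).
Larger Ma is earlier, so the oldest is Rhyacian and the youngest is Silurian; youngest to oldest: Silurian, Stenian, Calymmian, Orosirian, Rhyacian.
Oldest start 2300 minus youngest end 419.2 gives 1880.8 Myr overall.

Silurian, Stenian, Calymmian, Orosirian, Rhyacian; total span 1880.8 Myr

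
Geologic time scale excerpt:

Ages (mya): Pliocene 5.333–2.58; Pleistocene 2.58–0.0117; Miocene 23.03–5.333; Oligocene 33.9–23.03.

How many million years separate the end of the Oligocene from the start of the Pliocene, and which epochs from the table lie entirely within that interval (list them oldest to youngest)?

The Oligocene closes at 23.03 Ma and the Pliocene opens at 5.333 Ma, so the interval is 23.03 − 5.333 = 17.697 Myr.
An epoch fits inside if it starts at or after 23.03 Ma and ends at or before 5.333 Ma; oldest first that gives Miocene.

17.697 million years; Miocene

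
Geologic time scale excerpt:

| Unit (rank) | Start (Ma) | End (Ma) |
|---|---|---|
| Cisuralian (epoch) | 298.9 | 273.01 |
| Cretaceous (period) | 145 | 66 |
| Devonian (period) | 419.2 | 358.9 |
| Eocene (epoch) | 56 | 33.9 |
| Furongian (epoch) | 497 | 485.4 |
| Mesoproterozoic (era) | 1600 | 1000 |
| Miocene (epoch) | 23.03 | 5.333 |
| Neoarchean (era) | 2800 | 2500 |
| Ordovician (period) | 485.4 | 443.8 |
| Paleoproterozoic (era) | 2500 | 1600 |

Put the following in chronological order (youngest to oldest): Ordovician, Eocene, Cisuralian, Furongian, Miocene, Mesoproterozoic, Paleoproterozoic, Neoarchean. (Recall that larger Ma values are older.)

Read off each span (Ma): Ordovician 485.4–443.8; Eocene 56–33.9; Cisuralian 298.9–273.01; Furongian 497–485.4; Miocene 23.03–5.333; Mesoproterozoic 1600–1000; Paleoproterozoic 2500–1600; Neoarchean 2800–2500.
Larger Ma is older, so oldest→youngest is Neoarchean, Paleoproterozoic, Mesoproterozoic, Furongian, Ordovician, Cisuralian, Eocene, Miocene; reverse it for youngest→oldest.

Miocene, Eocene, Cisuralian, Ordovician, Furongian, Mesoproterozoic, Paleoproterozoic, Neoarchean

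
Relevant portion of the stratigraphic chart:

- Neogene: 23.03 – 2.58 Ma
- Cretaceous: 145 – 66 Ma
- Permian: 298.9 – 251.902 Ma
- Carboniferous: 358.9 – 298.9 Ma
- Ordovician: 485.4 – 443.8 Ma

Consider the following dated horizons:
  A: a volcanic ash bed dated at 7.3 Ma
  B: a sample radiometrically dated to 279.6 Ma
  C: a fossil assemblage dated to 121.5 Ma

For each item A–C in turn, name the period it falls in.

A: 7.3 Ma lies in 23.03–2.58 Ma, so Neogene.
B: 279.6 Ma lies in 298.9–251.902 Ma, so Permian.
C: 121.5 Ma lies in 145–66 Ma, so Cretaceous.

A — Neogene; B — Permian; C — Cretaceous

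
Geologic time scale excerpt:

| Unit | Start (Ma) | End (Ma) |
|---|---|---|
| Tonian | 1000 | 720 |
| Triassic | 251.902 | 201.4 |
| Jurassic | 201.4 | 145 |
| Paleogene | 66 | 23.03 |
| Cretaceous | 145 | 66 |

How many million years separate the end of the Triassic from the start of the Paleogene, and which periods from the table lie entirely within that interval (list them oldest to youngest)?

135.4 million years; Jurassic, Cretaceous

The Triassic closes at 201.4 Ma and the Paleogene opens at 66 Ma, so the interval is 201.4 − 66 = 135.4 Myr.
A period fits inside if it starts at or after 201.4 Ma and ends at or before 66 Ma; oldest first that gives Jurassic, Cretaceous.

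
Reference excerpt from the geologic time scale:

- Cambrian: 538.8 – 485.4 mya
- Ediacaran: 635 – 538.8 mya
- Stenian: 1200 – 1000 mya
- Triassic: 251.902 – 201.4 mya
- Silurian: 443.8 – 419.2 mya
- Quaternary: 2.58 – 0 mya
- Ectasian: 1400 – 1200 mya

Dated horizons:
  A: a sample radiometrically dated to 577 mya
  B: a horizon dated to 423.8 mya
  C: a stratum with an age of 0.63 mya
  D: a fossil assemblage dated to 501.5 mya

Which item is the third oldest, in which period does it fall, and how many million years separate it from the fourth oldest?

B, in the Silurian; 423.17 million years to C

Sorted oldest-first by Ma: A (577), D (501.5), B (423.8), C (0.63).
The third oldest is B at 423.8 Ma, which lies in 443.8–419.2 Ma: the Silurian.
The fourth oldest is C at 0.63 Ma; separation = |423.8 − 0.63| = 423.17 Myr.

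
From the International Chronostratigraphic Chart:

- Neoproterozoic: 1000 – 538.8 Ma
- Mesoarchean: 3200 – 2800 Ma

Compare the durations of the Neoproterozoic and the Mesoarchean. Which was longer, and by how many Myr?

Neoproterozoic, by 61.2 million years

Neoproterozoic: 1000 − 538.8 = 461.2 Myr.
Mesoarchean: 3200 − 2800 = 400 Myr.
Difference: 461.2 − 400 = 61.2 Myr, so the Neoproterozoic was longer.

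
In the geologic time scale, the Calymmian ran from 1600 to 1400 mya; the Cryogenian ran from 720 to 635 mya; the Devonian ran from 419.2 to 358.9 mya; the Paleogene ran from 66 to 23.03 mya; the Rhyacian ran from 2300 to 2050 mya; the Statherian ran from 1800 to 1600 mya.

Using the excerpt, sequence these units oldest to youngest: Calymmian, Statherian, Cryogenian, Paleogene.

Statherian, then Calymmian, then Cryogenian, then Paleogene

Sorting by start age (descending Ma, since larger Ma = older): Statherian start 1800, Calymmian start 1600, Cryogenian start 720, Paleogene start 66.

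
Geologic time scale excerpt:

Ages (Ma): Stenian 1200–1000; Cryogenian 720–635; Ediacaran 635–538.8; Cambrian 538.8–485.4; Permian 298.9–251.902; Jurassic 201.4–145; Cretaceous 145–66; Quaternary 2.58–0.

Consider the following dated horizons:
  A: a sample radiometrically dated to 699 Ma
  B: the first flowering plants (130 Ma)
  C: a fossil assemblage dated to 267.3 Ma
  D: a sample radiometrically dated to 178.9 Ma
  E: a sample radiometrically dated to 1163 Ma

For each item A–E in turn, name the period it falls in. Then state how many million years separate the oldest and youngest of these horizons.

A: 699 Ma lies in 720–635 Ma, so Cryogenian.
B: 130 Ma lies in 145–66 Ma, so Cretaceous.
C: 267.3 Ma lies in 298.9–251.902 Ma, so Permian.
D: 178.9 Ma lies in 201.4–145 Ma, so Jurassic.
E: 1163 Ma lies in 1200–1000 Ma, so Stenian.
Oldest = 1163 Ma, youngest = 130 Ma → span 1033 Myr.

A — Cryogenian; B — Cretaceous; C — Permian; D — Jurassic; E — Stenian; span 1033 million years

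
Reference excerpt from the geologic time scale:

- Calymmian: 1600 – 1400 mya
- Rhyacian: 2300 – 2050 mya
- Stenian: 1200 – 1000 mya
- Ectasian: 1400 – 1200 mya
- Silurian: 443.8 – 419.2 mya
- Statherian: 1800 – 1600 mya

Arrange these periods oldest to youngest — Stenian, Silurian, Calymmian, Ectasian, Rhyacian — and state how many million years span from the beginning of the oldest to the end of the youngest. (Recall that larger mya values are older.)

Rhyacian, Calymmian, Ectasian, Stenian, Silurian; total span 1880.8 Myr

Start ages (Ma): Rhyacian 2300, Calymmian 1600, Ectasian 1400, Stenian 1200, Silurian 443.8.
Ordered oldest to youngest: Rhyacian, Calymmian, Ectasian, Stenian, Silurian.
Span = 2300 − 419.2 = 1880.8 Myr.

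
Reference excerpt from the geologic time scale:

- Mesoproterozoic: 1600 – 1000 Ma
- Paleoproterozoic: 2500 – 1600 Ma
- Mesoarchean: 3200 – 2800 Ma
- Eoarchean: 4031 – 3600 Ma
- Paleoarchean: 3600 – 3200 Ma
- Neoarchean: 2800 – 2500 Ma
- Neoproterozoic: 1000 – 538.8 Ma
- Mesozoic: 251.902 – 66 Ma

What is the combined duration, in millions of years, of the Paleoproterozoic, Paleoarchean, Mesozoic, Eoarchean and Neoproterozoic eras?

2378.102 million years

Duration is start − end for each: (2500 − 1600) + (3600 − 3200) + (251.902 − 66) + (4031 − 3600) + (1000 − 538.8).
That is 900 + 400 + 185.902 + 431 + 461.2, which totals 2378.102 million years.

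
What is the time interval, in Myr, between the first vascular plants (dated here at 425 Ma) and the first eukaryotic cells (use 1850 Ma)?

1850 − 425 = 1425 million years.

1425 million years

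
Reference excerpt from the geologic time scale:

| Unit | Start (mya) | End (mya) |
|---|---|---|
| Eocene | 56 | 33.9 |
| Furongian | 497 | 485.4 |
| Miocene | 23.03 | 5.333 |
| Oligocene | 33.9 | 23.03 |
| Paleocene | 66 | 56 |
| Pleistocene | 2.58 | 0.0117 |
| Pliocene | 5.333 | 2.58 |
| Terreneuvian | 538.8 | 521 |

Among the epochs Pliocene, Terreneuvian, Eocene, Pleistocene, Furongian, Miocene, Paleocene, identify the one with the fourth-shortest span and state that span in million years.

Furongian, 11.6 million years

Start − end for each: Pliocene 5.333 − 2.58 = 2.753; Terreneuvian 538.8 − 521 = 17.8; Eocene 56 − 33.9 = 22.1; Pleistocene 2.58 − 0.0117 = 2.5683; Furongian 497 − 485.4 = 11.6; Miocene 23.03 − 5.333 = 17.697; Paleocene 66 − 56 = 10.
Ranking these from shortest: Pleistocene < Pliocene < Paleocene < Furongian < Miocene < Terreneuvian < Eocene.
Position 4 in that ranking is Furongian, which lasted 11.6 Myr.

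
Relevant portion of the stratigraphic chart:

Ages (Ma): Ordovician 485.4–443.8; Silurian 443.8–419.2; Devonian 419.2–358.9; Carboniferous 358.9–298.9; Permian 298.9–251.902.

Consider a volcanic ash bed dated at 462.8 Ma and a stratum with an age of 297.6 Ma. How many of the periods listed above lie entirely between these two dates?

The older date is 462.8 Ma and the younger is 297.6 Ma.
Periods with start < 462.8 and end > 297.6 Ma: Silurian (443.8–419.2), Devonian (419.2–358.9), Carboniferous (358.9–298.9).
That is 3 complete periods.

3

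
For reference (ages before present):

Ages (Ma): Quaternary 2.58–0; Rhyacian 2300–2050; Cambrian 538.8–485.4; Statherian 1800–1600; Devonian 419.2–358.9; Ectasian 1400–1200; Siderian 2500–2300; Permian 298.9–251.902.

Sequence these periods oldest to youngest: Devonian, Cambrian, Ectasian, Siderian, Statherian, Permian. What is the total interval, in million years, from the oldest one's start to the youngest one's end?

Siderian, Statherian, Ectasian, Cambrian, Devonian, Permian; total span 2248.098 Myr

Start ages (Ma): Siderian 2500, Statherian 1800, Ectasian 1400, Cambrian 538.8, Devonian 419.2, Permian 298.9.
Ordered oldest to youngest: Siderian, Statherian, Ectasian, Cambrian, Devonian, Permian.
Span = 2500 − 251.902 = 2248.098 Myr.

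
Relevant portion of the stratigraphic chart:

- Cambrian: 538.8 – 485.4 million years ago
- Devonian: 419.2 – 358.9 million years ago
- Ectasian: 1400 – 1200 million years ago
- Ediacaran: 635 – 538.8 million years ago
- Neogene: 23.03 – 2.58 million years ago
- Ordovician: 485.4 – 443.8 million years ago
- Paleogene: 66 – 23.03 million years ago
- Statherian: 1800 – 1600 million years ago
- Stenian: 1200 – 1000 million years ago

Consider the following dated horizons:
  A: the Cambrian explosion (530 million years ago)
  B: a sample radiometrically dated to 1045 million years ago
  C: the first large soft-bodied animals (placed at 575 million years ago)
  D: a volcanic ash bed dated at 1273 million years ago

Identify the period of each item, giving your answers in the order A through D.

A — Cambrian; B — Stenian; C — Ediacaran; D — Ectasian

A: 530 Ma lies in 538.8–485.4 Ma, so Cambrian.
B: 1045 Ma lies in 1200–1000 Ma, so Stenian.
C: 575 Ma lies in 635–538.8 Ma, so Ediacaran.
D: 1273 Ma lies in 1400–1200 Ma, so Ectasian.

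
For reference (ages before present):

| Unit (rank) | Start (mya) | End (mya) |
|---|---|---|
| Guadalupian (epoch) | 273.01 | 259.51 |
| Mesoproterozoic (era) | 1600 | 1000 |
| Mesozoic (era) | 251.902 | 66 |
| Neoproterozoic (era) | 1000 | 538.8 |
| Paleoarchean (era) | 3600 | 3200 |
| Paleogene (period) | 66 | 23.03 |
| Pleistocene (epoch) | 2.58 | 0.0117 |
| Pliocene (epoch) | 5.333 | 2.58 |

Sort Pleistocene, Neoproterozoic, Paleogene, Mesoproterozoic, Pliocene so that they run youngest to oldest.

Pleistocene, Pliocene, Paleogene, Neoproterozoic, Mesoproterozoic

The oldest of these is Mesoproterozoic (starts 1600 Ma) and the youngest is Pleistocene (ends 0.0117 Ma).
In between, by decreasing start age: Neoproterozoic (1000), Paleogene (66), Pliocene (5.333).
Listing youngest first means reversing that sequence.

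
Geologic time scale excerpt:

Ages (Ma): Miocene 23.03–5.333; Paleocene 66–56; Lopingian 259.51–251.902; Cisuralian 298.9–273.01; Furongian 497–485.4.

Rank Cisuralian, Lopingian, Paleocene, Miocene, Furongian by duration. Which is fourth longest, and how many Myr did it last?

Start − end for each: Cisuralian 298.9 − 273.01 = 25.89; Lopingian 259.51 − 251.902 = 7.608; Paleocene 66 − 56 = 10; Miocene 23.03 − 5.333 = 17.697; Furongian 497 − 485.4 = 11.6.
Ranking these from longest: Cisuralian > Miocene > Furongian > Paleocene > Lopingian.
Position 4 in that ranking is Paleocene, which lasted 10 Myr.

Paleocene, 10 million years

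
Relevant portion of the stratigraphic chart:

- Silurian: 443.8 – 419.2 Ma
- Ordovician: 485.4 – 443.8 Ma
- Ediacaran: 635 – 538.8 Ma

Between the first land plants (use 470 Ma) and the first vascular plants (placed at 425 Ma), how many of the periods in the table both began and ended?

0

Checking each listed span, none has both start < 470 Ma and end > 425 Ma — every period straddles one of the two dates or lies outside them — so the count is 0.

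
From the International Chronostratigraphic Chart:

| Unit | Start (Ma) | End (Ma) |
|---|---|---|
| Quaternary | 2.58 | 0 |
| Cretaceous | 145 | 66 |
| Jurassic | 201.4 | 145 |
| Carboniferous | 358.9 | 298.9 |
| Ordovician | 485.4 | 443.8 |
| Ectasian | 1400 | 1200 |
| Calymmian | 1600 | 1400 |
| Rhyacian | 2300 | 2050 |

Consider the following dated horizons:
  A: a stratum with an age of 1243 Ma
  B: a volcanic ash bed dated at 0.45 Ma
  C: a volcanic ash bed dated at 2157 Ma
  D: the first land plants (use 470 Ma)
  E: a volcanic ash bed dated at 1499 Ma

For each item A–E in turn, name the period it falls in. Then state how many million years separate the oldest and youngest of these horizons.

A: 1243 Ma lies in 1400–1200 Ma, so Ectasian.
B: 0.45 Ma lies in 2.58–0 Ma, so Quaternary.
C: 2157 Ma lies in 2300–2050 Ma, so Rhyacian.
D: 470 Ma lies in 485.4–443.8 Ma, so Ordovician.
E: 1499 Ma lies in 1600–1400 Ma, so Calymmian.
Oldest = 2157 Ma, youngest = 0.45 Ma → span 2156.55 Myr.

A — Ectasian; B — Quaternary; C — Rhyacian; D — Ordovician; E — Calymmian; span 2156.55 million years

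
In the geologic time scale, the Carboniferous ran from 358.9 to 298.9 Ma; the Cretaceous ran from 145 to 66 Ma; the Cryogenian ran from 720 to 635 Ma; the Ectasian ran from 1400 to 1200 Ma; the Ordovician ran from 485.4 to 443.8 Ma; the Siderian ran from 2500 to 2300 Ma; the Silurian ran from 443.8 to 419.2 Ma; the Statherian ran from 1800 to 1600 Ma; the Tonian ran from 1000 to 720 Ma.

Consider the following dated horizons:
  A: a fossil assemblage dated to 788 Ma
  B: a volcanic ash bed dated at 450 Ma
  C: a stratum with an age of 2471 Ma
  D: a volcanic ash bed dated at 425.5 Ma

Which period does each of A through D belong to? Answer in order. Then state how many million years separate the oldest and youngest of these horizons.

Match each age against the start–end ranges in the excerpt: A = 788 Ma → Tonian (1000–720); B = 450 Ma → Ordovician (485.4–443.8); C = 2471 Ma → Siderian (2500–2300); D = 425.5 Ma → Silurian (443.8–419.2).
The largest age is 2471 Ma and the smallest is 425.5 Ma; their difference is 2045.5 Myr.

A — Tonian; B — Ordovician; C — Siderian; D — Silurian; span 2045.5 million years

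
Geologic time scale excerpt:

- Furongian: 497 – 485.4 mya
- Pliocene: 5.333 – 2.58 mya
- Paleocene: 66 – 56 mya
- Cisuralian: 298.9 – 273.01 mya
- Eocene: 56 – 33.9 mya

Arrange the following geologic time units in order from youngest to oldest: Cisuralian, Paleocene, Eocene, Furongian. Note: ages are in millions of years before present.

Eocene, then Paleocene, then Cisuralian, then Furongian

The oldest of these is Furongian (starts 497 Ma) and the youngest is Eocene (ends 33.9 Ma).
In between, by decreasing start age: Cisuralian (298.9), Paleocene (66).
Listing youngest first means reversing that sequence.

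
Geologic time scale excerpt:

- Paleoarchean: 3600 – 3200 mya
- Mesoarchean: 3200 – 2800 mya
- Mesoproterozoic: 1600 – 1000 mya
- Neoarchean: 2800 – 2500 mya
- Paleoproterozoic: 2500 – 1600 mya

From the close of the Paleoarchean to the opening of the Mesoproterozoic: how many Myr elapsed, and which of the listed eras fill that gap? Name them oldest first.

End of Paleoarchean = 3200 Ma; start of Mesoproterozoic = 1600 Ma.
Gap = 3200 − 1600 = 1600 Myr.
Eras wholly inside 3200–1600 Ma: Mesoarchean (3200–2800), Neoarchean (2800–2500), Paleoproterozoic (2500–1600).

1600 million years; Mesoarchean, Neoarchean, Paleoproterozoic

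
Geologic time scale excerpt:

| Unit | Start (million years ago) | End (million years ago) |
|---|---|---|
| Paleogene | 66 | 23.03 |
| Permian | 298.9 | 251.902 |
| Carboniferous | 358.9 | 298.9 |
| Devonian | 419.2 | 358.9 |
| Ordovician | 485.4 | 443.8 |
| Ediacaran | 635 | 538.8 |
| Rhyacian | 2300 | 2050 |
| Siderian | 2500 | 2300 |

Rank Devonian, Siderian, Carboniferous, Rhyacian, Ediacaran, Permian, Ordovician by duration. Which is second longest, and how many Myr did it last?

Durations: Devonian 60.3; Siderian 200; Carboniferous 60; Rhyacian 250; Ediacaran 96.2; Permian 46.998; Ordovician 41.6 Myr.
Sorted longest-first: Rhyacian (250), Siderian (200), Ediacaran (96.2), Devonian (60.3), Carboniferous (60), Permian (46.998), Ordovician (41.6).
The second longest is Siderian at 200 Myr.

Siderian, 200 million years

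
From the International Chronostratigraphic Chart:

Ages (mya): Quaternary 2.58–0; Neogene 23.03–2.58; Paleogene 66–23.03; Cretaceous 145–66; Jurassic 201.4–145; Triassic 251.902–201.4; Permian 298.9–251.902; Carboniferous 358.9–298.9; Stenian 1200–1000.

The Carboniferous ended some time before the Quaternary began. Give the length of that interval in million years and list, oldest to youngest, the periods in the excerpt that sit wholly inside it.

296.32 million years; Permian, Triassic, Jurassic, Cretaceous, Paleogene, Neogene

The Carboniferous closes at 298.9 Ma and the Quaternary opens at 2.58 Ma, so the interval is 298.9 − 2.58 = 296.32 Myr.
A period fits inside if it starts at or after 298.9 Ma and ends at or before 2.58 Ma; oldest first that gives Permian, Triassic, Jurassic, Cretaceous, Paleogene, Neogene.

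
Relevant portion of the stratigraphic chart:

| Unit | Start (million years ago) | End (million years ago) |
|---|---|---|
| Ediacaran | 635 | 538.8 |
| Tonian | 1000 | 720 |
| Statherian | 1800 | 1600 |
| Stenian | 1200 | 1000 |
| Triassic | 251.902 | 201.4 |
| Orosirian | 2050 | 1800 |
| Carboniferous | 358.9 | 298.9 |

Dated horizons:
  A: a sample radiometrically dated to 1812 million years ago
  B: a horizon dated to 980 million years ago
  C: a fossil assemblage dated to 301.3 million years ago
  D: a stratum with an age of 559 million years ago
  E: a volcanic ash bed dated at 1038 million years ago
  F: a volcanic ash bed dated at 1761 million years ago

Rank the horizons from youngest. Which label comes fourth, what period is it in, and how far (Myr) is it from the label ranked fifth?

Sorted youngest-first by Ma: C (301.3), D (559), B (980), E (1038), F (1761), A (1812).
The fourth youngest is E at 1038 Ma, which lies in 1200–1000 Ma: the Stenian.
The fifth youngest is F at 1761 Ma; separation = |1038 − 1761| = 723 Myr.

E, in the Stenian; 723 million years to F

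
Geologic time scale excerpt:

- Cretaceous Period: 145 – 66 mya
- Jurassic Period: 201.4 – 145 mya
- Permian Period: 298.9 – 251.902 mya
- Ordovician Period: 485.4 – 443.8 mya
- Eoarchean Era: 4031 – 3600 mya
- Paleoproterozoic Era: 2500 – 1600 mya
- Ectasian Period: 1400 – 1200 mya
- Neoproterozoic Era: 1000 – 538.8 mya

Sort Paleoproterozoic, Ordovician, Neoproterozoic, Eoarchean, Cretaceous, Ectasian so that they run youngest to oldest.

The oldest of these is Eoarchean (starts 4031 Ma) and the youngest is Cretaceous (ends 66 Ma).
In between, by decreasing start age: Paleoproterozoic (2500), Ectasian (1400), Neoproterozoic (1000), Ordovician (485.4).
Listing youngest first means reversing that sequence.

Cretaceous → Ordovician → Neoproterozoic → Ectasian → Paleoproterozoic → Eoarchean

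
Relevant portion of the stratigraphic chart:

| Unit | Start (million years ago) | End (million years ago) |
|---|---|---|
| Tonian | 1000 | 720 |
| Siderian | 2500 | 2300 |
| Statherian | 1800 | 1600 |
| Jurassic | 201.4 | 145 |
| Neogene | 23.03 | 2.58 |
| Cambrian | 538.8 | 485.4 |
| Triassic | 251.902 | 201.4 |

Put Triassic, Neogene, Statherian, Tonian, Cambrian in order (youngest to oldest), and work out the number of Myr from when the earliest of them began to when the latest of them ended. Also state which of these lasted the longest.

Neogene, Triassic, Cambrian, Tonian, Statherian; total span 1797.42 Myr; longest is Tonian

From the excerpt: Triassic 251.902–201.4; Neogene 23.03–2.58; Statherian 1800–1600; Tonian 1000–720; Cambrian 538.8–485.4 (Ma).
Larger Ma is earlier, so the oldest is Statherian and the youngest is Neogene; youngest to oldest: Neogene, Triassic, Cambrian, Tonian, Statherian.
Oldest start 1800 minus youngest end 2.58 gives 1797.42 Myr overall.
Individual lengths (start − end): Neogene 20.45; Triassic 50.502; Cambrian 53.4; Statherian 200; Tonian 280. The largest is Tonian at 280 Myr.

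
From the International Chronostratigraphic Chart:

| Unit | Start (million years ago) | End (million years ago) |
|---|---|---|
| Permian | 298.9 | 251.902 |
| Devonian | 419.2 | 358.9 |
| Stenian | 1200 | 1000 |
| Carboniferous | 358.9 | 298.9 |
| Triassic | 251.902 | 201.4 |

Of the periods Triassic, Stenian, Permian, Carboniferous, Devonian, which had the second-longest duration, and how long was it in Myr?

Durations: Triassic 50.502; Stenian 200; Permian 46.998; Carboniferous 60; Devonian 60.3 Myr.
Sorted longest-first: Stenian (200), Devonian (60.3), Carboniferous (60), Triassic (50.502), Permian (46.998).
The second longest is Devonian at 60.3 Myr.

Devonian, 60.3 million years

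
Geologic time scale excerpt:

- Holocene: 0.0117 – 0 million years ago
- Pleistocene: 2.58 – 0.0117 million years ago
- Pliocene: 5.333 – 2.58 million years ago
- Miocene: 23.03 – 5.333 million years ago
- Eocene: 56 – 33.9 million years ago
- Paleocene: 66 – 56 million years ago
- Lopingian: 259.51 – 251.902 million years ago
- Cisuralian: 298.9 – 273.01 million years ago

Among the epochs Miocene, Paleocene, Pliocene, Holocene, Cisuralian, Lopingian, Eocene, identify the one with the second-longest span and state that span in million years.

Eocene, 22.1 million years

Start − end for each: Miocene 23.03 − 5.333 = 17.697; Paleocene 66 − 56 = 10; Pliocene 5.333 − 2.58 = 2.753; Holocene 0.0117 − 0 = 0.0117; Cisuralian 298.9 − 273.01 = 25.89; Lopingian 259.51 − 251.902 = 7.608; Eocene 56 − 33.9 = 22.1.
Ranking these from longest: Cisuralian > Eocene > Miocene > Paleocene > Lopingian > Pliocene > Holocene.
Position 2 in that ranking is Eocene, which lasted 22.1 Myr.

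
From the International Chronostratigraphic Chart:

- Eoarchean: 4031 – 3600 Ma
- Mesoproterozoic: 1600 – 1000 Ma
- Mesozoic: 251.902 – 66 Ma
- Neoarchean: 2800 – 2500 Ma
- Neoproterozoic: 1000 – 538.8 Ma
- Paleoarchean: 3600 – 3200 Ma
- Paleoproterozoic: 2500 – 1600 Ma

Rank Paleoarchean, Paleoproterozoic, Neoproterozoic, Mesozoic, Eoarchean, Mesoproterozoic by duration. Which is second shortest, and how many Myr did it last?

Paleoarchean, 400 million years

Start − end for each: Paleoarchean 3600 − 3200 = 400; Paleoproterozoic 2500 − 1600 = 900; Neoproterozoic 1000 − 538.8 = 461.2; Mesozoic 251.902 − 66 = 185.902; Eoarchean 4031 − 3600 = 431; Mesoproterozoic 1600 − 1000 = 600.
Ranking these from shortest: Mesozoic < Paleoarchean < Eoarchean < Neoproterozoic < Mesoproterozoic < Paleoproterozoic.
Position 2 in that ranking is Paleoarchean, which lasted 400 Myr.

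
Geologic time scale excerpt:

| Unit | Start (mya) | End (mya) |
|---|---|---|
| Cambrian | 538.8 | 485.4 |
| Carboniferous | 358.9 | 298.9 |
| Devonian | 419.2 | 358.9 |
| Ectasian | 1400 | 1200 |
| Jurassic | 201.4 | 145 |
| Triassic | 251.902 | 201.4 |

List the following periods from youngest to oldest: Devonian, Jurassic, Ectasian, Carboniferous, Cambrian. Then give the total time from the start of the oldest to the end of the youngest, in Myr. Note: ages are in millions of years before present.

Jurassic → Carboniferous → Devonian → Cambrian → Ectasian; total span 1255 Myr

Start ages (Ma): Ectasian 1400, Cambrian 538.8, Devonian 419.2, Carboniferous 358.9, Jurassic 201.4.
Ordered youngest to oldest: Jurassic, Carboniferous, Devonian, Cambrian, Ectasian.
Span = 1400 − 145 = 1255 Myr.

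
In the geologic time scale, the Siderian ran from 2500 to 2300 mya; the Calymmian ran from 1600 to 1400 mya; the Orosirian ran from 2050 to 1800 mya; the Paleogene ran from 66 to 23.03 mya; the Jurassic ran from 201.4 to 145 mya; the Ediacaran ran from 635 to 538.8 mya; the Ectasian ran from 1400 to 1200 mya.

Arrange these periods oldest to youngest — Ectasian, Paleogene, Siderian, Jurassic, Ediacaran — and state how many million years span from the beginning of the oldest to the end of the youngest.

Start ages (Ma): Siderian 2500, Ectasian 1400, Ediacaran 635, Jurassic 201.4, Paleogene 66.
Ordered oldest to youngest: Siderian, Ectasian, Ediacaran, Jurassic, Paleogene.
Span = 2500 − 23.03 = 2476.97 Myr.

Siderian → Ectasian → Ediacaran → Jurassic → Paleogene; total span 2476.97 Myr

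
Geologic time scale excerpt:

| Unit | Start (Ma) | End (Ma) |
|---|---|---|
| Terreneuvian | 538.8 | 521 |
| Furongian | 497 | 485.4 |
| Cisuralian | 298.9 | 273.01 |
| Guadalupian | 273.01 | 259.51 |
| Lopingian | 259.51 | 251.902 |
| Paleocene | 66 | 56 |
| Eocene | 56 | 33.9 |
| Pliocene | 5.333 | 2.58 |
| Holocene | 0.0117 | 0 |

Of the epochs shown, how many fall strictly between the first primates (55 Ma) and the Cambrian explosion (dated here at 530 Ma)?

5

The older date is 530 Ma and the younger is 55 Ma.
Epochs with start < 530 and end > 55 Ma: Furongian (497–485.4), Cisuralian (298.9–273.01), Guadalupian (273.01–259.51), Lopingian (259.51–251.902), Paleocene (66–56).
That is 5 complete epochs.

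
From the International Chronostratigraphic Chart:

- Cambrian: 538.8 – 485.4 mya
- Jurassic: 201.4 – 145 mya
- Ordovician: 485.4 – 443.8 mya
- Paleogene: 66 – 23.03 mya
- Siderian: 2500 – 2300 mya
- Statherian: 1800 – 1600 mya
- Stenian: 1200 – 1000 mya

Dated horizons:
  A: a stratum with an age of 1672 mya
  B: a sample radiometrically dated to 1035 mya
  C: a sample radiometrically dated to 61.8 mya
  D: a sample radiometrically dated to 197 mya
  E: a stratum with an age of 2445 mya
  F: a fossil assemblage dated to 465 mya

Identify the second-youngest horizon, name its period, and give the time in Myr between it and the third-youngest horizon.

Sorted youngest-first by Ma: C (61.8), D (197), F (465), B (1035), A (1672), E (2445).
The second youngest is D at 197 Ma, which lies in 201.4–145 Ma: the Jurassic.
The third youngest is F at 465 Ma; separation = |197 − 465| = 268 Myr.

D, in the Jurassic; 268 million years to F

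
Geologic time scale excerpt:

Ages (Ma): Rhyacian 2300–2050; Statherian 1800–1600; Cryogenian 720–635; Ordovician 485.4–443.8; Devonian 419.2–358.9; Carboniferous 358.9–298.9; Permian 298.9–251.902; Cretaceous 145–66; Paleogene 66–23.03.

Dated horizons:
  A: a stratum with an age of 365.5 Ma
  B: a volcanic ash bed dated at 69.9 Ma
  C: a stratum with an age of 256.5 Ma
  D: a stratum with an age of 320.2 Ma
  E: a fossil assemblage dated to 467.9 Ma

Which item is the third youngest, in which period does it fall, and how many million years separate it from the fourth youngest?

D, in the Carboniferous; 45.3 million years to A

Smaller Ma means younger, so youngest first: B 69.9 < C 256.5 < D 320.2 < A 365.5 < E 467.9.
Counting 3 along gives D (320.2 Ma); the excerpt puts that inside the Carboniferous, 358.9–298.9 Ma.
Next in line is A (365.5 Ma), and 365.5 − 320.2 = 45.3 Myr.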